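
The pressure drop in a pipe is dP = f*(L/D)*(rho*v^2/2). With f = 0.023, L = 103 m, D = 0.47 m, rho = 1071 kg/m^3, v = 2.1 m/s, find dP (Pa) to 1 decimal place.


dP = f * (L/D) * (rho*v^2/2)
dP = 0.023 * (103/0.47) * (1071*2.1^2/2)
L/D = 219.14893617
rho*v^2/2 = 1071*4.41/2 = 2361.555
dP = 0.023 * 219.14893617 * 2361.555
dP = 11903.2 Pa


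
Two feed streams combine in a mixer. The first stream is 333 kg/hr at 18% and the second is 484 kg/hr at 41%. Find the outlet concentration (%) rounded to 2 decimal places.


Mass balance on solute: F1*x1 + F2*x2 = F3*x3
F3 = F1 + F2 = 333 + 484 = 817 kg/hr
x3 = (F1*x1 + F2*x2)/F3
x3 = (333*0.18 + 484*0.41) / 817
x3 = 31.63%


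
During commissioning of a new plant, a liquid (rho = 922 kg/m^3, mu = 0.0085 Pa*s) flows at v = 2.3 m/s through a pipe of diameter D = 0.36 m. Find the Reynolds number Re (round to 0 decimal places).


Re = rho * v * D / mu
Re = 922 * 2.3 * 0.36 / 0.0085
Re = 763.416 / 0.0085
Re = 89814


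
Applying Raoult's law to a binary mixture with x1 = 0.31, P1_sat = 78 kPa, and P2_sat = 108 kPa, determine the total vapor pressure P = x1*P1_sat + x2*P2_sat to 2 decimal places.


P = x1*P1_sat + x2*P2_sat
x2 = 1 - x1 = 1 - 0.31 = 0.69
P = 0.31*78 + 0.69*108
P = 24.18 + 74.52
P = 98.70 kPa


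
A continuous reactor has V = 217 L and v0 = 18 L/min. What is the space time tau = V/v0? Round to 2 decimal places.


tau = V / v0
tau = 217 / 18
tau = 12.06 min


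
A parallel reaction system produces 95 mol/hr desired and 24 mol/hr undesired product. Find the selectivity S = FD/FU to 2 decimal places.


S = desired product rate / undesired product rate
S = 95 / 24
S = 3.96


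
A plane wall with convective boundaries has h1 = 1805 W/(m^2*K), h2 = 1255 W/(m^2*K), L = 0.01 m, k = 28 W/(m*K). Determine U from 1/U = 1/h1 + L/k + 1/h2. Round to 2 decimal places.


1/U = 1/h1 + L/k + 1/h2
1/U = 1/1805 + 0.01/28 + 1/1255
1/U = 0.0005540166 + 0.0003571429 + 0.0007968127
1/U = 0.0017079722
U = 585.49 W/(m^2*K)


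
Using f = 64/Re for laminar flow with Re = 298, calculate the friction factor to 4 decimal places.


f = 64 / Re
f = 64 / 298
f = 0.2148


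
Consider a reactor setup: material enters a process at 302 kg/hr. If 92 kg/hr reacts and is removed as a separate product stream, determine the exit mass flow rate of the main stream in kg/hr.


Steady-state mass balance on the main outlet: F_out = F_in - F_removed
F_out = 302 - 92
F_out = 210 kg/hr


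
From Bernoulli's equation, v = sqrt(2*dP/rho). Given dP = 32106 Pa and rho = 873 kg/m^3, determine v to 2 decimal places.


v = sqrt(2*dP/rho)
v = sqrt(2*32106/873)
v = sqrt(73.553265)
v = 8.58 m/s


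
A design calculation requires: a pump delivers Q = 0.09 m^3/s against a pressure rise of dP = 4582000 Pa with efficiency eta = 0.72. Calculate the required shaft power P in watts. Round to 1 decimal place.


P = Q * dP / eta
P = 0.09 * 4582000 / 0.72
P = 412380.0 / 0.72
P = 572750.0 W


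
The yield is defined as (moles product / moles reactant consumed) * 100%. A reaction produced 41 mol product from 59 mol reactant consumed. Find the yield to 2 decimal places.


Yield = (moles product / moles consumed) * 100%
Yield = (41 / 59) * 100
Yield = 0.6949 * 100
Yield = 69.49%


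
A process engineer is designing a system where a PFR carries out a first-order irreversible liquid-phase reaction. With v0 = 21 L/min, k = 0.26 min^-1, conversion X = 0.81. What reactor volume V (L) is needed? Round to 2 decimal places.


V = (v0/k) * ln(1/(1-X))
V = (21/0.26) * ln(1/(1-0.81))
V = 80.769231 * ln(5.263158)
V = 80.769231 * 1.660731
V = 134.14 L


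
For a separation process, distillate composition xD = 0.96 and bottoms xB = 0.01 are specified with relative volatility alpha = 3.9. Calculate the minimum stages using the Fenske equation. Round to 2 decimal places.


N_min = ln((xD*(1-xB))/(xB*(1-xD))) / ln(alpha)
Numerator inside ln: 0.9504 / 0.0004 = 2376.0
ln(2376.0) = 7.773174
ln(alpha) = ln(3.9) = 1.360977
N_min = 7.773174 / 1.360977 = 5.71


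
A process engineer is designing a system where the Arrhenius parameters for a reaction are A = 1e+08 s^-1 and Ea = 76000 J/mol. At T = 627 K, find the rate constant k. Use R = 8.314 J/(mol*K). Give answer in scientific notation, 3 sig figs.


k = A * exp(-Ea/(R*T))
k = 1e+08 * exp(-76000 / (8.314 * 627))
k = 1e+08 * exp(-14.579278)
k = 4.66e+01


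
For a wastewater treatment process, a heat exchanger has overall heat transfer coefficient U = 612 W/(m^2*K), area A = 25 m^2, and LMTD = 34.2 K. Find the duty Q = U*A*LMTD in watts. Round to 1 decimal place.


Q = U * A * LMTD
Q = 612 * 25 * 34.2
Q = 523260.0 W


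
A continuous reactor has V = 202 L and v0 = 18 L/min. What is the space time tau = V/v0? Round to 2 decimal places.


tau = V / v0
tau = 202 / 18
tau = 11.22 min


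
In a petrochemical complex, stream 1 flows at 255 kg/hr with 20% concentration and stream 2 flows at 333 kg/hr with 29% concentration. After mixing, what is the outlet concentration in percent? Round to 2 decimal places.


Mass balance on solute: F1*x1 + F2*x2 = F3*x3
F3 = F1 + F2 = 255 + 333 = 588 kg/hr
x3 = (F1*x1 + F2*x2)/F3
x3 = (255*0.2 + 333*0.29) / 588
x3 = 25.10%


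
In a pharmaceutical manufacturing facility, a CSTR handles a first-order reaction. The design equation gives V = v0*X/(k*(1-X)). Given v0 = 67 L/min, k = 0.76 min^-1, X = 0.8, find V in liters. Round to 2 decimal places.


V = v0 * X / (k * (1 - X))
V = 67 * 0.8 / (0.76 * (1 - 0.8))
V = 53.6 / (0.76 * 0.2)
V = 53.6 / 0.152
V = 352.63 L


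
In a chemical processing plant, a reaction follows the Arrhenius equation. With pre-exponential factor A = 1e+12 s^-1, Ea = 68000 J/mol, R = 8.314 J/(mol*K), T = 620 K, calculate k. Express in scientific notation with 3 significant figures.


k = A * exp(-Ea/(R*T))
k = 1e+12 * exp(-68000 / (8.314 * 620))
k = 1e+12 * exp(-13.191896)
k = 1.87e+06


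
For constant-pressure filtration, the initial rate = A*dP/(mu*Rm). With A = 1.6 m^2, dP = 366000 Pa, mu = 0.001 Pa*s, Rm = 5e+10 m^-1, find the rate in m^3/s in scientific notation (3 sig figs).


rate = A * dP / (mu * Rm)
rate = 1.6 * 366000 / (0.001 * 5e+10)
rate = 585600.0 / 5.000e+07
rate = 1.17e-02 m^3/s


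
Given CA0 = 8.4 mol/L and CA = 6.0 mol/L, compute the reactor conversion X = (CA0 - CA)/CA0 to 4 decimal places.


X = (CA0 - CA) / CA0
X = (8.4 - 6.0) / 8.4
X = 2.4 / 8.4
X = 0.2857


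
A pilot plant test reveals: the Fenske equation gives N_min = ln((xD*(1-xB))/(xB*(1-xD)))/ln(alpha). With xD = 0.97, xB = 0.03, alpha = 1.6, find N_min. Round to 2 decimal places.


N_min = ln((xD*(1-xB))/(xB*(1-xD))) / ln(alpha)
Numerator inside ln: 0.9409 / 0.0009 = 1045.444444
ln(1045.444444) = 6.952197
ln(alpha) = ln(1.6) = 0.470004
N_min = 6.952197 / 0.470004 = 14.79


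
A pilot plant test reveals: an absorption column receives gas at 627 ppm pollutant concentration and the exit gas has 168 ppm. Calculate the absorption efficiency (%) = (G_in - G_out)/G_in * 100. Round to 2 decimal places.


Efficiency = (G_in - G_out) / G_in * 100%
Efficiency = (627 - 168) / 627 * 100
Efficiency = 459 / 627 * 100
Efficiency = 73.21%


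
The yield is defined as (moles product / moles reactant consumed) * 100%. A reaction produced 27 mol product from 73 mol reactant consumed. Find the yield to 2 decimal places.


Yield = (moles product / moles consumed) * 100%
Yield = (27 / 73) * 100
Yield = 0.3699 * 100
Yield = 36.99%


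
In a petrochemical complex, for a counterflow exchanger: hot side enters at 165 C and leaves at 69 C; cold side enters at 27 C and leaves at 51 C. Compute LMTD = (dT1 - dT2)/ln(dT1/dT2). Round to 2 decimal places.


dT1 = Th_in - Tc_out = 165 - 51 = 114
dT2 = Th_out - Tc_in = 69 - 27 = 42
LMTD = (dT1 - dT2) / ln(dT1/dT2)
LMTD = (114 - 42) / ln(114/42)
LMTD = 72.11 K


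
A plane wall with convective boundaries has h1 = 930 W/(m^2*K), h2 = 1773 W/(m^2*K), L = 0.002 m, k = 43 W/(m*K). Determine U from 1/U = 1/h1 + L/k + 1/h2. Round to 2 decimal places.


1/U = 1/h1 + L/k + 1/h2
1/U = 1/930 + 0.002/43 + 1/1773
1/U = 0.0010752688 + 4.65116e-05 + 0.0005640158
1/U = 0.0016857962
U = 593.19 W/(m^2*K)


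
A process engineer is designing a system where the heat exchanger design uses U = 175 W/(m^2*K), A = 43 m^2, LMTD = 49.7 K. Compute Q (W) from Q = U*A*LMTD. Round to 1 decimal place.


Q = U * A * LMTD
Q = 175 * 43 * 49.7
Q = 373992.5 W


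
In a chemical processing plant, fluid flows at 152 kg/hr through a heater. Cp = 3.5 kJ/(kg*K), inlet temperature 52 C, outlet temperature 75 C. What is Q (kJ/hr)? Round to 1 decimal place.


Q = m_dot * Cp * (T2 - T1)
Q = 152 * 3.5 * (75 - 52)
Q = 152 * 3.5 * 23
Q = 12236.0 kJ/hr


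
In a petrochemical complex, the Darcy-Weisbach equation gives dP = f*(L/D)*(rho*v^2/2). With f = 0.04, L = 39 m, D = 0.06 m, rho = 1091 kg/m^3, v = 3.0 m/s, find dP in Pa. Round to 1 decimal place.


dP = f * (L/D) * (rho*v^2/2)
dP = 0.04 * (39/0.06) * (1091*3.0^2/2)
L/D = 650.0
rho*v^2/2 = 1091*9.0/2 = 4909.5
dP = 0.04 * 650.0 * 4909.5
dP = 127647.0 Pa


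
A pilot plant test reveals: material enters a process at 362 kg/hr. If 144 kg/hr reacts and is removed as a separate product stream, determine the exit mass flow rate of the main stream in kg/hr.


Steady-state mass balance on the main outlet: F_out = F_in - F_removed
F_out = 362 - 144
F_out = 218 kg/hr


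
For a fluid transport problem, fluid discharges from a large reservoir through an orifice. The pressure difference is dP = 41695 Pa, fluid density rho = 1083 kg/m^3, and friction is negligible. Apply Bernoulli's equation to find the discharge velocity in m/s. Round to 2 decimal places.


v = sqrt(2*dP/rho)
v = sqrt(2*41695/1083)
v = sqrt(76.999077)
v = 8.77 m/s


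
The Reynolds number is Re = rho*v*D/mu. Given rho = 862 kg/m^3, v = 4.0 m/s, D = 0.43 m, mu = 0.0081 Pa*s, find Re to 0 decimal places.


Re = rho * v * D / mu
Re = 862 * 4.0 * 0.43 / 0.0081
Re = 1482.64 / 0.0081
Re = 183042


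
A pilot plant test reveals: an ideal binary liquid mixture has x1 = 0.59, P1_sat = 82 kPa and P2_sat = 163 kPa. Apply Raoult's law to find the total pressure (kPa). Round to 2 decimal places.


P = x1*P1_sat + x2*P2_sat
x2 = 1 - x1 = 1 - 0.59 = 0.41
P = 0.59*82 + 0.41*163
P = 48.38 + 66.83
P = 115.21 kPa


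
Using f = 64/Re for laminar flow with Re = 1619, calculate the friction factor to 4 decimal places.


f = 64 / Re
f = 64 / 1619
f = 0.0395


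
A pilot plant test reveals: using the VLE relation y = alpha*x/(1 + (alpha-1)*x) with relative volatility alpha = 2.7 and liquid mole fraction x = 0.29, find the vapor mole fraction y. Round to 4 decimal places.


y = alpha*x / (1 + (alpha-1)*x)
y = 2.7*0.29 / (1 + (2.7-1)*0.29)
y = 0.783 / (1 + 0.493)
y = 0.783 / 1.493
y = 0.5244


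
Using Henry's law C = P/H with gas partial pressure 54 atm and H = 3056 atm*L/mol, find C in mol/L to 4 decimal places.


C = P / H
C = 54 / 3056
C = 0.0177 mol/L


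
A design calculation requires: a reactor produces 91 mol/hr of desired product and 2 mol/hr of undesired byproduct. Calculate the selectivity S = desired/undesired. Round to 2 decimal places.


S = desired product rate / undesired product rate
S = 91 / 2
S = 45.50


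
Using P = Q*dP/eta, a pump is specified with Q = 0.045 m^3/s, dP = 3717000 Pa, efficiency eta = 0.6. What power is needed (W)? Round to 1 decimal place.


P = Q * dP / eta
P = 0.045 * 3717000 / 0.6
P = 167265.0 / 0.6
P = 278775.0 W


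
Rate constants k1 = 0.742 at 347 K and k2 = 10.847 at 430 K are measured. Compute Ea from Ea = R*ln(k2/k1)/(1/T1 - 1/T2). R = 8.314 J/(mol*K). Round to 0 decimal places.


Ea = R * ln(k2/k1) / (1/T1 - 1/T2)
ln(k2/k1) = ln(10.847/0.742) = 2.6822946
1/T1 - 1/T2 = 1/347 - 1/430 = 0.000556262985
Ea = 8.314 * 2.6822946 / 0.000556262985
Ea = 40090 J/mol


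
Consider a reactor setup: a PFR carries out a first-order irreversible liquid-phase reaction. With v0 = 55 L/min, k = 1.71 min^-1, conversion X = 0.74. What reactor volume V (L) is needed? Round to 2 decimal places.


V = (v0/k) * ln(1/(1-X))
V = (55/1.71) * ln(1/(1-0.74))
V = 32.163743 * ln(3.846154)
V = 32.163743 * 1.347074
V = 43.33 L


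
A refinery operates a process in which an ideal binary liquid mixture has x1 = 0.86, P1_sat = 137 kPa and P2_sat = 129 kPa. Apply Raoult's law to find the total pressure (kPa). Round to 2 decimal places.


P = x1*P1_sat + x2*P2_sat
x2 = 1 - x1 = 1 - 0.86 = 0.14
P = 0.86*137 + 0.14*129
P = 117.82 + 18.06
P = 135.88 kPa


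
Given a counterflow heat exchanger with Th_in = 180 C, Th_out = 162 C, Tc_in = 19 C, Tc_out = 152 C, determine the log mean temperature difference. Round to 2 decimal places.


dT1 = Th_in - Tc_out = 180 - 152 = 28
dT2 = Th_out - Tc_in = 162 - 19 = 143
LMTD = (dT1 - dT2) / ln(dT1/dT2)
LMTD = (28 - 143) / ln(28/143)
LMTD = 70.52 K


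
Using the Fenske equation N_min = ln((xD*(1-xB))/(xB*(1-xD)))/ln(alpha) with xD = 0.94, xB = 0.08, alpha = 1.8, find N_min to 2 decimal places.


N_min = ln((xD*(1-xB))/(xB*(1-xD))) / ln(alpha)
Numerator inside ln: 0.8648 / 0.0048 = 180.166667
ln(180.166667) = 5.193882
ln(alpha) = ln(1.8) = 0.587787
N_min = 5.193882 / 0.587787 = 8.84


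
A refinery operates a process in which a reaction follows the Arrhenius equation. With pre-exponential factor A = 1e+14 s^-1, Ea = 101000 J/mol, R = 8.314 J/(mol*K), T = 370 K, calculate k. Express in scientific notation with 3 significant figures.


k = A * exp(-Ea/(R*T))
k = 1e+14 * exp(-101000 / (8.314 * 370))
k = 1e+14 * exp(-32.832929)
k = 5.51e-01


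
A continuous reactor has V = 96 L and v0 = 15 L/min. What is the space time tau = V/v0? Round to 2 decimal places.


tau = V / v0
tau = 96 / 15
tau = 6.40 min


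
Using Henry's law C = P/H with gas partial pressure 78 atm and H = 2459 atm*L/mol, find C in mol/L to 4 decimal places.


C = P / H
C = 78 / 2459
C = 0.0317 mol/L


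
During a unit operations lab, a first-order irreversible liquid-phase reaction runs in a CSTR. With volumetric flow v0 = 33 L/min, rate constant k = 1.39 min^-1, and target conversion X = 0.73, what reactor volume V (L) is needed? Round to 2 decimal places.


V = v0 * X / (k * (1 - X))
V = 33 * 0.73 / (1.39 * (1 - 0.73))
V = 24.09 / (1.39 * 0.27)
V = 24.09 / 0.3753
V = 64.19 L


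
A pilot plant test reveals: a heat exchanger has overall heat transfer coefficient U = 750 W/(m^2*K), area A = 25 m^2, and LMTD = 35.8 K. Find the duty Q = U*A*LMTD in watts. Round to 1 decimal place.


Q = U * A * LMTD
Q = 750 * 25 * 35.8
Q = 671250.0 W


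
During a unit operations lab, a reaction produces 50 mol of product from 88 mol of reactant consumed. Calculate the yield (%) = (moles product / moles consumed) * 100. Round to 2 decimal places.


Yield = (moles product / moles consumed) * 100%
Yield = (50 / 88) * 100
Yield = 0.5682 * 100
Yield = 56.82%


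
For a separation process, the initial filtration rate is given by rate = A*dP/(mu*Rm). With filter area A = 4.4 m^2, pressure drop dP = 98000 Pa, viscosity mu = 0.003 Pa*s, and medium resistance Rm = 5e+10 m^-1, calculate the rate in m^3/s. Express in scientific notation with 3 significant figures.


rate = A * dP / (mu * Rm)
rate = 4.4 * 98000 / (0.003 * 5e+10)
rate = 431200.0 / 1.500e+08
rate = 2.87e-03 m^3/s


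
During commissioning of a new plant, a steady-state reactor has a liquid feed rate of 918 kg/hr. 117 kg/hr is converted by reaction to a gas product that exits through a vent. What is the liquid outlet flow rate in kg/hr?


Steady-state mass balance on the main outlet: F_out = F_in - F_removed
F_out = 918 - 117
F_out = 801 kg/hr


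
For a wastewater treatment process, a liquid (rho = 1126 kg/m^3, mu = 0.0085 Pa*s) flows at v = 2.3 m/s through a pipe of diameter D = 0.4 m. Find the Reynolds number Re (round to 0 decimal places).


Re = rho * v * D / mu
Re = 1126 * 2.3 * 0.4 / 0.0085
Re = 1035.92 / 0.0085
Re = 121873


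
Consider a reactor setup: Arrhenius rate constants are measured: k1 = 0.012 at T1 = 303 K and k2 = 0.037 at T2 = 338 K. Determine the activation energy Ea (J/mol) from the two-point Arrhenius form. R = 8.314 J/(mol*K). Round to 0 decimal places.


Ea = R * ln(k2/k1) / (1/T1 - 1/T2)
ln(k2/k1) = ln(0.037/0.012) = 1.1260113
1/T1 - 1/T2 = 1/303 - 1/338 = 0.000341750151
Ea = 8.314 * 1.1260113 / 0.000341750151
Ea = 27393 J/mol


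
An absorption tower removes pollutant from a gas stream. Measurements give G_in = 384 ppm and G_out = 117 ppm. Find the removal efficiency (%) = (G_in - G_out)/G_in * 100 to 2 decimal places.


Efficiency = (G_in - G_out) / G_in * 100%
Efficiency = (384 - 117) / 384 * 100
Efficiency = 267 / 384 * 100
Efficiency = 69.53%


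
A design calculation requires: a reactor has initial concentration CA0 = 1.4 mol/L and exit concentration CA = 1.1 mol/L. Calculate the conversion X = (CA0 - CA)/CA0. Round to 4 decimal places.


X = (CA0 - CA) / CA0
X = (1.4 - 1.1) / 1.4
X = 0.3 / 1.4
X = 0.2143


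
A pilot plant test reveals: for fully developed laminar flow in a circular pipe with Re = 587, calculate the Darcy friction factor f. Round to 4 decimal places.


f = 64 / Re
f = 64 / 587
f = 0.1090


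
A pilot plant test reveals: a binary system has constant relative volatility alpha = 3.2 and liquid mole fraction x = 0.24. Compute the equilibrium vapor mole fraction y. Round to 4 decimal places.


y = alpha*x / (1 + (alpha-1)*x)
y = 3.2*0.24 / (1 + (3.2-1)*0.24)
y = 0.768 / (1 + 0.528)
y = 0.768 / 1.528
y = 0.5026


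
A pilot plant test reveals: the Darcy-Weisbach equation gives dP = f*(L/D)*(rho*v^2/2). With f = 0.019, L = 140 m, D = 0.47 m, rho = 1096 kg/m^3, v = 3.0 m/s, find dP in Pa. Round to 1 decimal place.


dP = f * (L/D) * (rho*v^2/2)
dP = 0.019 * (140/0.47) * (1096*3.0^2/2)
L/D = 297.87234043
rho*v^2/2 = 1096*9.0/2 = 4932.0
dP = 0.019 * 297.87234043 * 4932.0
dP = 27913.0 Pa


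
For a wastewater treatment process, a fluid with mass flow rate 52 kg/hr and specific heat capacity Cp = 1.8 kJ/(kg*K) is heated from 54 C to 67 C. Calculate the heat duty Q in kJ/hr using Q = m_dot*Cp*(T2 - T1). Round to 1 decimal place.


Q = m_dot * Cp * (T2 - T1)
Q = 52 * 1.8 * (67 - 54)
Q = 52 * 1.8 * 13
Q = 1216.8 kJ/hr


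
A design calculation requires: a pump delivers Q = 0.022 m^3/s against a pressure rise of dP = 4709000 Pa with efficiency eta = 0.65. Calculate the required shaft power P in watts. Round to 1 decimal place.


P = Q * dP / eta
P = 0.022 * 4709000 / 0.65
P = 103598.0 / 0.65
P = 159381.5 W


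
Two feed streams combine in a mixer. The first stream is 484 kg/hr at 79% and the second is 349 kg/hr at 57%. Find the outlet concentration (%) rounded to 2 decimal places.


Mass balance on solute: F1*x1 + F2*x2 = F3*x3
F3 = F1 + F2 = 484 + 349 = 833 kg/hr
x3 = (F1*x1 + F2*x2)/F3
x3 = (484*0.79 + 349*0.57) / 833
x3 = 69.78%


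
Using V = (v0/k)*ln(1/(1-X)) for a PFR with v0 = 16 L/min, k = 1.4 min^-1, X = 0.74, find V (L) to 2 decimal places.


V = (v0/k) * ln(1/(1-X))
V = (16/1.4) * ln(1/(1-0.74))
V = 11.428571 * ln(3.846154)
V = 11.428571 * 1.347074
V = 15.40 L


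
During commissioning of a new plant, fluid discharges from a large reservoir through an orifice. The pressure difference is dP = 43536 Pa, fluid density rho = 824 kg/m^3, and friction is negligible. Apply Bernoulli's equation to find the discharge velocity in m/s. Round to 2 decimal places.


v = sqrt(2*dP/rho)
v = sqrt(2*43536/824)
v = sqrt(105.669903)
v = 10.28 m/s


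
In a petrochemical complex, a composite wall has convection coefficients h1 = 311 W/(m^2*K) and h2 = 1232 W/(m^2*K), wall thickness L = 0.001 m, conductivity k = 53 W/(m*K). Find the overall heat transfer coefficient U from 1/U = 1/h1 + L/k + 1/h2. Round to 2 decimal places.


1/U = 1/h1 + L/k + 1/h2
1/U = 1/311 + 0.001/53 + 1/1232
1/U = 0.0032154341 + 1.88679e-05 + 0.0008116883
1/U = 0.0040459903
U = 247.16 W/(m^2*K)


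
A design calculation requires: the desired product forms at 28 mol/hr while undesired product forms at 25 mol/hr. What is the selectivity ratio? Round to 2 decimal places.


S = desired product rate / undesired product rate
S = 28 / 25
S = 1.12


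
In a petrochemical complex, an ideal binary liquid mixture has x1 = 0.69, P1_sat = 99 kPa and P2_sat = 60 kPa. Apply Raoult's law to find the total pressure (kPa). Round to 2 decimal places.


P = x1*P1_sat + x2*P2_sat
x2 = 1 - x1 = 1 - 0.69 = 0.31
P = 0.69*99 + 0.31*60
P = 68.31 + 18.6
P = 86.91 kPa


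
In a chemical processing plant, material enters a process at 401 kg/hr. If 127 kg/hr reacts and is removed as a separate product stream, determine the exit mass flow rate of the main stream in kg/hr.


Steady-state mass balance on the main outlet: F_out = F_in - F_removed
F_out = 401 - 127
F_out = 274 kg/hr


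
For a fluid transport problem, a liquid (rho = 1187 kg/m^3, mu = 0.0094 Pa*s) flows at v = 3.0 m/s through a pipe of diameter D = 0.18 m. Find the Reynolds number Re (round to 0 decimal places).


Re = rho * v * D / mu
Re = 1187 * 3.0 * 0.18 / 0.0094
Re = 640.98 / 0.0094
Re = 68189


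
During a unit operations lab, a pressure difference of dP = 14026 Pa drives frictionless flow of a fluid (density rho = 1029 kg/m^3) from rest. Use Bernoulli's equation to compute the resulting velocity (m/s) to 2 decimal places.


v = sqrt(2*dP/rho)
v = sqrt(2*14026/1029)
v = sqrt(27.261419)
v = 5.22 m/s


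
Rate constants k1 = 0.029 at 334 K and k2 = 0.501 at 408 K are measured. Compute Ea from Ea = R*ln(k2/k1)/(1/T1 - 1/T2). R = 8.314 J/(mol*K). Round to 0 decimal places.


Ea = R * ln(k2/k1) / (1/T1 - 1/T2)
ln(k2/k1) = ln(0.501/0.029) = 2.8493103
1/T1 - 1/T2 = 1/334 - 1/408 = 0.000543031584
Ea = 8.314 * 2.8493103 / 0.000543031584
Ea = 43624 J/mol


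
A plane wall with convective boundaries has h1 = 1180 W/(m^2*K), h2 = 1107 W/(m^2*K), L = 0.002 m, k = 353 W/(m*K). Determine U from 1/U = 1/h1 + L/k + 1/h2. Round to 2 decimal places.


1/U = 1/h1 + L/k + 1/h2
1/U = 1/1180 + 0.002/353 + 1/1107
1/U = 0.0008474576 + 5.6657e-06 + 0.0009033424
1/U = 0.0017564657
U = 569.33 W/(m^2*K)


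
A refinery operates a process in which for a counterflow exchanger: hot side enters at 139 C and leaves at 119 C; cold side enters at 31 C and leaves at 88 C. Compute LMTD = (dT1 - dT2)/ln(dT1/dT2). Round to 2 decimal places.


dT1 = Th_in - Tc_out = 139 - 88 = 51
dT2 = Th_out - Tc_in = 119 - 31 = 88
LMTD = (dT1 - dT2) / ln(dT1/dT2)
LMTD = (51 - 88) / ln(51/88)
LMTD = 67.83 K


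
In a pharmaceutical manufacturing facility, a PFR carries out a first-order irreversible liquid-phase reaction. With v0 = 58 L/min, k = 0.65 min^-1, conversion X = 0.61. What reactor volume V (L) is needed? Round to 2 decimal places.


V = (v0/k) * ln(1/(1-X))
V = (58/0.65) * ln(1/(1-0.61))
V = 89.230769 * ln(2.564103)
V = 89.230769 * 0.941609
V = 84.02 L


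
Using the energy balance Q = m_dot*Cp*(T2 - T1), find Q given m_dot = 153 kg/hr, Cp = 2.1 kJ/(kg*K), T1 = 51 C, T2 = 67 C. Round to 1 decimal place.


Q = m_dot * Cp * (T2 - T1)
Q = 153 * 2.1 * (67 - 51)
Q = 153 * 2.1 * 16
Q = 5140.8 kJ/hr


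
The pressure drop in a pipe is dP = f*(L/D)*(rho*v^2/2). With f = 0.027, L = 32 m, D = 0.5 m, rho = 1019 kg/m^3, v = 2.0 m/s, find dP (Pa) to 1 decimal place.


dP = f * (L/D) * (rho*v^2/2)
dP = 0.027 * (32/0.5) * (1019*2.0^2/2)
L/D = 64.0
rho*v^2/2 = 1019*4.0/2 = 2038.0
dP = 0.027 * 64.0 * 2038.0
dP = 3521.7 Pa


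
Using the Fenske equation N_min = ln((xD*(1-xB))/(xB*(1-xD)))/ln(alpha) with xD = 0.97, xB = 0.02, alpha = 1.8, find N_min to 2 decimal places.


N_min = ln((xD*(1-xB))/(xB*(1-xD))) / ln(alpha)
Numerator inside ln: 0.9506 / 0.0006 = 1584.333333
ln(1584.333333) = 7.367919
ln(alpha) = ln(1.8) = 0.587787
N_min = 7.367919 / 0.587787 = 12.54


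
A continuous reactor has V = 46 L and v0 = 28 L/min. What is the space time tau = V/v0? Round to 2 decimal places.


tau = V / v0
tau = 46 / 28
tau = 1.64 min


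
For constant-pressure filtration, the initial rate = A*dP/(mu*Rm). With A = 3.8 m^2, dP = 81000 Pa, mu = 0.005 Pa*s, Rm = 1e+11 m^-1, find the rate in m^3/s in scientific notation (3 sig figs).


rate = A * dP / (mu * Rm)
rate = 3.8 * 81000 / (0.005 * 1e+11)
rate = 307800.0 / 5.000e+08
rate = 6.16e-04 m^3/s


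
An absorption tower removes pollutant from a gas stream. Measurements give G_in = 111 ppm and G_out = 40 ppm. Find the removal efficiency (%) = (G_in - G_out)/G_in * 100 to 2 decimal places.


Efficiency = (G_in - G_out) / G_in * 100%
Efficiency = (111 - 40) / 111 * 100
Efficiency = 71 / 111 * 100
Efficiency = 63.96%


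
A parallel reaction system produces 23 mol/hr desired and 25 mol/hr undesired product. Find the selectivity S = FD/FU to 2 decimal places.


S = desired product rate / undesired product rate
S = 23 / 25
S = 0.92


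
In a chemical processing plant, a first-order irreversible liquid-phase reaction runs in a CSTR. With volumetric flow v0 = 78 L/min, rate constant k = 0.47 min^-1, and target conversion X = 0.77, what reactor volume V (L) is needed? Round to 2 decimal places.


V = v0 * X / (k * (1 - X))
V = 78 * 0.77 / (0.47 * (1 - 0.77))
V = 60.06 / (0.47 * 0.23)
V = 60.06 / 0.1081
V = 555.60 L


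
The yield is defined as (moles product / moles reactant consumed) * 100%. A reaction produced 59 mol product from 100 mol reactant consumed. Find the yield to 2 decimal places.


Yield = (moles product / moles consumed) * 100%
Yield = (59 / 100) * 100
Yield = 0.59 * 100
Yield = 59.00%


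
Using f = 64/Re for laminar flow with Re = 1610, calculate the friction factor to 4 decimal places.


f = 64 / Re
f = 64 / 1610
f = 0.0398


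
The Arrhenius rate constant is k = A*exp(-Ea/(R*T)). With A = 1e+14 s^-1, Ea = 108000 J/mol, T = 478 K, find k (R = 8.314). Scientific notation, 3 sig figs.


k = A * exp(-Ea/(R*T))
k = 1e+14 * exp(-108000 / (8.314 * 478))
k = 1e+14 * exp(-27.176019)
k = 1.58e+02


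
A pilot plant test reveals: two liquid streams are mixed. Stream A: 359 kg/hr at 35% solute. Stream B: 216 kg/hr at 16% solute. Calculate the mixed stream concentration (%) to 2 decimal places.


Mass balance on solute: F1*x1 + F2*x2 = F3*x3
F3 = F1 + F2 = 359 + 216 = 575 kg/hr
x3 = (F1*x1 + F2*x2)/F3
x3 = (359*0.35 + 216*0.16) / 575
x3 = 27.86%


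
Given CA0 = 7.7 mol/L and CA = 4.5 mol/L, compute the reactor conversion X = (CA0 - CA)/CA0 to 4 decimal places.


X = (CA0 - CA) / CA0
X = (7.7 - 4.5) / 7.7
X = 3.2 / 7.7
X = 0.4156


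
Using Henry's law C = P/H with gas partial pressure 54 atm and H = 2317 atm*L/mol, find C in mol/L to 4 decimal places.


C = P / H
C = 54 / 2317
C = 0.0233 mol/L


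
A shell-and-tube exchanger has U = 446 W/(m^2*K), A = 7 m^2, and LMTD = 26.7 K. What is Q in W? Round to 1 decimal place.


Q = U * A * LMTD
Q = 446 * 7 * 26.7
Q = 83357.4 W


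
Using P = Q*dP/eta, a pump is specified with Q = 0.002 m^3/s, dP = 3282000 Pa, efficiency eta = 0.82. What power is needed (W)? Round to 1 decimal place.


P = Q * dP / eta
P = 0.002 * 3282000 / 0.82
P = 6564.0 / 0.82
P = 8004.9 W


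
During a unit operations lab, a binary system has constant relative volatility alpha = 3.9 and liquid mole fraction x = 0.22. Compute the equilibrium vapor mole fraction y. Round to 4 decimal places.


y = alpha*x / (1 + (alpha-1)*x)
y = 3.9*0.22 / (1 + (3.9-1)*0.22)
y = 0.858 / (1 + 0.638)
y = 0.858 / 1.638
y = 0.5238


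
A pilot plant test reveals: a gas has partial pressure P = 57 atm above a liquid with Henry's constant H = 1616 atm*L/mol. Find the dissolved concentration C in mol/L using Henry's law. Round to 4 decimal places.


C = P / H
C = 57 / 1616
C = 0.0353 mol/L


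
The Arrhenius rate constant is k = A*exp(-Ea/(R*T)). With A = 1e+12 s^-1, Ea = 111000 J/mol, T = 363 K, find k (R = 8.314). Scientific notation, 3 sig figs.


k = A * exp(-Ea/(R*T))
k = 1e+12 * exp(-111000 / (8.314 * 363))
k = 1e+12 * exp(-36.779543)
k = 1.06e-04


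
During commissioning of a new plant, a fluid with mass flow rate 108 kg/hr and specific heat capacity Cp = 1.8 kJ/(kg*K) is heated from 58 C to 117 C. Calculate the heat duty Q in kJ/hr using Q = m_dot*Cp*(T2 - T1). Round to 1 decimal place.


Q = m_dot * Cp * (T2 - T1)
Q = 108 * 1.8 * (117 - 58)
Q = 108 * 1.8 * 59
Q = 11469.6 kJ/hr


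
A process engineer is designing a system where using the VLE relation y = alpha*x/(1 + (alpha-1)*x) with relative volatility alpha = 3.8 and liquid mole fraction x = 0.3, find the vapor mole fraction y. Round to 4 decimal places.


y = alpha*x / (1 + (alpha-1)*x)
y = 3.8*0.3 / (1 + (3.8-1)*0.3)
y = 1.14 / (1 + 0.84)
y = 1.14 / 1.84
y = 0.6196


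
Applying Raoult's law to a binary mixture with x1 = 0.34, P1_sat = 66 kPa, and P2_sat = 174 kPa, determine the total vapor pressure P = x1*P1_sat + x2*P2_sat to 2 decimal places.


P = x1*P1_sat + x2*P2_sat
x2 = 1 - x1 = 1 - 0.34 = 0.66
P = 0.34*66 + 0.66*174
P = 22.44 + 114.84
P = 137.28 kPa


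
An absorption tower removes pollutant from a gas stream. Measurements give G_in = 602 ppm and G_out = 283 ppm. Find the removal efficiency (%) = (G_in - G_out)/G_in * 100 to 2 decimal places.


Efficiency = (G_in - G_out) / G_in * 100%
Efficiency = (602 - 283) / 602 * 100
Efficiency = 319 / 602 * 100
Efficiency = 52.99%


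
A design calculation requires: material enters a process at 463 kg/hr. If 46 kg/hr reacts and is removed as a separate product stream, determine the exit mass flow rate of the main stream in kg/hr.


Steady-state mass balance on the main outlet: F_out = F_in - F_removed
F_out = 463 - 46
F_out = 417 kg/hr


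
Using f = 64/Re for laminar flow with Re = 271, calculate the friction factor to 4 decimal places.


f = 64 / Re
f = 64 / 271
f = 0.2362


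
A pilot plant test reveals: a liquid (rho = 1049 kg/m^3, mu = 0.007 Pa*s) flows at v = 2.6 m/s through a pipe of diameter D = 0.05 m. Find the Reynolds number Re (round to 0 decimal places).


Re = rho * v * D / mu
Re = 1049 * 2.6 * 0.05 / 0.007
Re = 136.37 / 0.007
Re = 19481


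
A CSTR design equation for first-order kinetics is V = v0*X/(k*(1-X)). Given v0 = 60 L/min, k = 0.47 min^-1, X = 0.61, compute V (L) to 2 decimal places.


V = v0 * X / (k * (1 - X))
V = 60 * 0.61 / (0.47 * (1 - 0.61))
V = 36.6 / (0.47 * 0.39)
V = 36.6 / 0.1833
V = 199.67 L


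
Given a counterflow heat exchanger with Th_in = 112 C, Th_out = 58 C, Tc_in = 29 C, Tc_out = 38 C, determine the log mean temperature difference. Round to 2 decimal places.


dT1 = Th_in - Tc_out = 112 - 38 = 74
dT2 = Th_out - Tc_in = 58 - 29 = 29
LMTD = (dT1 - dT2) / ln(dT1/dT2)
LMTD = (74 - 29) / ln(74/29)
LMTD = 48.04 K


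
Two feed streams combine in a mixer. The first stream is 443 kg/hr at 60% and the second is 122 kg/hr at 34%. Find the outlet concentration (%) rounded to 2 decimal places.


Mass balance on solute: F1*x1 + F2*x2 = F3*x3
F3 = F1 + F2 = 443 + 122 = 565 kg/hr
x3 = (F1*x1 + F2*x2)/F3
x3 = (443*0.6 + 122*0.34) / 565
x3 = 54.39%


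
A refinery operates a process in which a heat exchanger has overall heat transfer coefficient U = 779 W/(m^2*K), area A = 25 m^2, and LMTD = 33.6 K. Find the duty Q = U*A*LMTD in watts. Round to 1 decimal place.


Q = U * A * LMTD
Q = 779 * 25 * 33.6
Q = 654360.0 W


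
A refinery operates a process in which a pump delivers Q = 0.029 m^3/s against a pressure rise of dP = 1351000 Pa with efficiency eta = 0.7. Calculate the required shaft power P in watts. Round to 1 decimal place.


P = Q * dP / eta
P = 0.029 * 1351000 / 0.7
P = 39179.0 / 0.7
P = 55970.0 W


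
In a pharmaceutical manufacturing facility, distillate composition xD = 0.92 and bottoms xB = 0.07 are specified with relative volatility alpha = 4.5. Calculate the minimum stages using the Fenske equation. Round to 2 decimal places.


N_min = ln((xD*(1-xB))/(xB*(1-xD))) / ln(alpha)
Numerator inside ln: 0.8556 / 0.0056 = 152.785714
ln(152.785714) = 5.029036
ln(alpha) = ln(4.5) = 1.504077
N_min = 5.029036 / 1.504077 = 3.34


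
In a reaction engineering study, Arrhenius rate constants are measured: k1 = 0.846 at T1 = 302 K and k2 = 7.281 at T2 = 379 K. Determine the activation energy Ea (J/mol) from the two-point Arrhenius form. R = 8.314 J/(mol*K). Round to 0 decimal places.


Ea = R * ln(k2/k1) / (1/T1 - 1/T2)
ln(k2/k1) = ln(7.281/0.846) = 2.1525041
1/T1 - 1/T2 = 1/302 - 1/379 = 0.000672735851
Ea = 8.314 * 2.1525041 / 0.000672735851
Ea = 26602 J/mol


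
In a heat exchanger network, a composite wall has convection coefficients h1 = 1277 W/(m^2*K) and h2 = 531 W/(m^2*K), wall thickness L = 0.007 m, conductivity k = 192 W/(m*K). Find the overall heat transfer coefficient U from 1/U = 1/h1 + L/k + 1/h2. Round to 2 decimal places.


1/U = 1/h1 + L/k + 1/h2
1/U = 1/1277 + 0.007/192 + 1/531
1/U = 0.0007830854 + 3.64583e-05 + 0.0018832392
1/U = 0.0027027829
U = 369.99 W/(m^2*K)


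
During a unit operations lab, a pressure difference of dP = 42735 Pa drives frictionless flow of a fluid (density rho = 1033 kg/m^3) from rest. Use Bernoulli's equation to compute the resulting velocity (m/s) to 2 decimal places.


v = sqrt(2*dP/rho)
v = sqrt(2*42735/1033)
v = sqrt(82.739593)
v = 9.10 m/s


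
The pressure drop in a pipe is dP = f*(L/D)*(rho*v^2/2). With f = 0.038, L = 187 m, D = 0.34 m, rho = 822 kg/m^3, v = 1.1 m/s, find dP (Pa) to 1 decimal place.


dP = f * (L/D) * (rho*v^2/2)
dP = 0.038 * (187/0.34) * (822*1.1^2/2)
L/D = 550.0
rho*v^2/2 = 822*1.21/2 = 497.31
dP = 0.038 * 550.0 * 497.31
dP = 10393.8 Pa


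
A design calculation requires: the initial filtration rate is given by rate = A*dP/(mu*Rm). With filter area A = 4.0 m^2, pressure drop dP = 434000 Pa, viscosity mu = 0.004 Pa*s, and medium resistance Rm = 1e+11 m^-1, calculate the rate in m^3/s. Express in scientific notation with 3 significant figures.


rate = A * dP / (mu * Rm)
rate = 4.0 * 434000 / (0.004 * 1e+11)
rate = 1736000.0 / 4.000e+08
rate = 4.34e-03 m^3/s


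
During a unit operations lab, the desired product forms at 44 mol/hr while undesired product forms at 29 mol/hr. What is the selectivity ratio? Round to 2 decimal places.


S = desired product rate / undesired product rate
S = 44 / 29
S = 1.52


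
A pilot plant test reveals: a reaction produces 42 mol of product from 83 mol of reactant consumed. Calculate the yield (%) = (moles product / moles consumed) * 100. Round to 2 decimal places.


Yield = (moles product / moles consumed) * 100%
Yield = (42 / 83) * 100
Yield = 0.506 * 100
Yield = 50.60%


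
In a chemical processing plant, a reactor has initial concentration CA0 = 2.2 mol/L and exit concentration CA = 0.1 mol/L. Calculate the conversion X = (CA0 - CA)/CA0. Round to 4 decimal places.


X = (CA0 - CA) / CA0
X = (2.2 - 0.1) / 2.2
X = 2.1 / 2.2
X = 0.9545


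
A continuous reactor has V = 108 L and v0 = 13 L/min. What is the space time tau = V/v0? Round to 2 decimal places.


tau = V / v0
tau = 108 / 13
tau = 8.31 min


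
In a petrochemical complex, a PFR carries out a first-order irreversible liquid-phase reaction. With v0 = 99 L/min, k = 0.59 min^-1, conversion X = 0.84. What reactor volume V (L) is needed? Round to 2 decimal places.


V = (v0/k) * ln(1/(1-X))
V = (99/0.59) * ln(1/(1-0.84))
V = 167.79661 * ln(6.25)
V = 167.79661 * 1.832581
V = 307.50 L


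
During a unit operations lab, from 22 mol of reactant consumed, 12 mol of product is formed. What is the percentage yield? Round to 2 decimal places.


Yield = (moles product / moles consumed) * 100%
Yield = (12 / 22) * 100
Yield = 0.5455 * 100
Yield = 54.55%


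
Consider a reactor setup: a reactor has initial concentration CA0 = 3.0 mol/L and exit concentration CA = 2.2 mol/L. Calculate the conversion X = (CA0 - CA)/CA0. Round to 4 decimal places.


X = (CA0 - CA) / CA0
X = (3.0 - 2.2) / 3.0
X = 0.8 / 3.0
X = 0.2667


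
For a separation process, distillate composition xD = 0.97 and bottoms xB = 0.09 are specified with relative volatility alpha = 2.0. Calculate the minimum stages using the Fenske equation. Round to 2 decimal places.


N_min = ln((xD*(1-xB))/(xB*(1-xD))) / ln(alpha)
Numerator inside ln: 0.8827 / 0.0027 = 326.925926
ln(326.925926) = 5.789734
ln(alpha) = ln(2.0) = 0.693147
N_min = 5.789734 / 0.693147 = 8.35


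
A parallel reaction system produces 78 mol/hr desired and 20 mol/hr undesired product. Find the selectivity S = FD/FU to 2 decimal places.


S = desired product rate / undesired product rate
S = 78 / 20
S = 3.90


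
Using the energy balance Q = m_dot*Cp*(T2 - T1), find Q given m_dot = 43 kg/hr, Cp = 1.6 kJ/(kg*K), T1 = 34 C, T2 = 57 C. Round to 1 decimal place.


Q = m_dot * Cp * (T2 - T1)
Q = 43 * 1.6 * (57 - 34)
Q = 43 * 1.6 * 23
Q = 1582.4 kJ/hr


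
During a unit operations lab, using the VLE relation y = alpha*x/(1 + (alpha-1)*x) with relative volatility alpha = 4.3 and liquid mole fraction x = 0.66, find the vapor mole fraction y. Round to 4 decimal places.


y = alpha*x / (1 + (alpha-1)*x)
y = 4.3*0.66 / (1 + (4.3-1)*0.66)
y = 2.838 / (1 + 2.178)
y = 2.838 / 3.178
y = 0.8930


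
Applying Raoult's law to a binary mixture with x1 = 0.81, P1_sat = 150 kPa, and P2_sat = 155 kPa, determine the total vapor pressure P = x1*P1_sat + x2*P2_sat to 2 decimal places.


P = x1*P1_sat + x2*P2_sat
x2 = 1 - x1 = 1 - 0.81 = 0.19
P = 0.81*150 + 0.19*155
P = 121.5 + 29.45
P = 150.95 kPa


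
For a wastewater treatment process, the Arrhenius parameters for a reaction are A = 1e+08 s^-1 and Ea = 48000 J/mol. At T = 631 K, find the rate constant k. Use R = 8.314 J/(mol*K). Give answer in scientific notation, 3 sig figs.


k = A * exp(-Ea/(R*T))
k = 1e+08 * exp(-48000 / (8.314 * 631))
k = 1e+08 * exp(-9.149595)
k = 1.06e+04


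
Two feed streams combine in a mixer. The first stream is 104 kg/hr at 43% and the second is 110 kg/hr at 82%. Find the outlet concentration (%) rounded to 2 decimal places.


Mass balance on solute: F1*x1 + F2*x2 = F3*x3
F3 = F1 + F2 = 104 + 110 = 214 kg/hr
x3 = (F1*x1 + F2*x2)/F3
x3 = (104*0.43 + 110*0.82) / 214
x3 = 63.05%


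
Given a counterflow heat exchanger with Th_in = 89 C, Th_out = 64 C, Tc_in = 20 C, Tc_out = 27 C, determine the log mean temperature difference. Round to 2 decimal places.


dT1 = Th_in - Tc_out = 89 - 27 = 62
dT2 = Th_out - Tc_in = 64 - 20 = 44
LMTD = (dT1 - dT2) / ln(dT1/dT2)
LMTD = (62 - 44) / ln(62/44)
LMTD = 52.49 K


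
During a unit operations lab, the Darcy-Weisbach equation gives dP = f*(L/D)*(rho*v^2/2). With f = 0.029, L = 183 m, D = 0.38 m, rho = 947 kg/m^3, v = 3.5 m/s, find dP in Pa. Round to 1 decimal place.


dP = f * (L/D) * (rho*v^2/2)
dP = 0.029 * (183/0.38) * (947*3.5^2/2)
L/D = 481.57894737
rho*v^2/2 = 947*12.25/2 = 5800.375
dP = 0.029 * 481.57894737 * 5800.375
dP = 81006.8 Pa


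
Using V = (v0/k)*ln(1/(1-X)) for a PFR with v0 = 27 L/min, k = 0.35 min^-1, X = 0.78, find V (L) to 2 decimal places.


V = (v0/k) * ln(1/(1-X))
V = (27/0.35) * ln(1/(1-0.78))
V = 77.142857 * ln(4.545455)
V = 77.142857 * 1.514128
V = 116.80 L


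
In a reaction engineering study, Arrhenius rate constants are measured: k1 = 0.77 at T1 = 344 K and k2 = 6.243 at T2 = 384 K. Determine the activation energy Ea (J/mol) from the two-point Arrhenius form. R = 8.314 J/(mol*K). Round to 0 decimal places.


Ea = R * ln(k2/k1) / (1/T1 - 1/T2)
ln(k2/k1) = ln(6.243/0.77) = 2.0928256
1/T1 - 1/T2 = 1/344 - 1/384 = 0.000302810078
Ea = 8.314 * 2.0928256 / 0.000302810078
Ea = 57461 J/mol


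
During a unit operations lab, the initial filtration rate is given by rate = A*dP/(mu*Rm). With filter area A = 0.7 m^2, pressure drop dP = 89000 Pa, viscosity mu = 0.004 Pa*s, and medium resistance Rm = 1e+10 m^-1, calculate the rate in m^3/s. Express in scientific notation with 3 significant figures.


rate = A * dP / (mu * Rm)
rate = 0.7 * 89000 / (0.004 * 1e+10)
rate = 62300.0 / 4.000e+07
rate = 1.56e-03 m^3/s
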